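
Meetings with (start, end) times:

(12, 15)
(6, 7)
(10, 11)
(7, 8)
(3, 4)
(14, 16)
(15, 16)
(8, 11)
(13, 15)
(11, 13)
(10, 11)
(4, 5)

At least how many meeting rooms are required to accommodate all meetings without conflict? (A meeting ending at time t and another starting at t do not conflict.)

The answer is the maximum number of intervals overlapping at any instant.
Events (time:±→running): 3:+→1 4:-→0 4:+→1 5:-→0 6:+→1 7:-→0 7:+→1 8:-→0 8:+→1 10:+→2 10:+→3 … peak 3.

3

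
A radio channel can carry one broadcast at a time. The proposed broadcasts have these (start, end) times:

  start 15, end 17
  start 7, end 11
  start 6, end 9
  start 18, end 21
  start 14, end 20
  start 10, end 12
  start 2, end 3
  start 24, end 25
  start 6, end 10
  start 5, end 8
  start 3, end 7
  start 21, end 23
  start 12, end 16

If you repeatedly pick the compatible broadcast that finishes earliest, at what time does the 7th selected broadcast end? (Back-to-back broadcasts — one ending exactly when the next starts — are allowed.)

Sorted by end: (2,3)  (3,7)  (5,8)  (6,9)  (6,10)  (7,11)  (10,12)  (12,16)  (15,17)  (14,20)  (18,21)  (21,23)  (24,25)
take (2,3); take (3,7); take (7,11); take (12,16); skip (15,17); take (18,21); take (21,23); take (24,25).
Selected: (2,3) (3,7) (7,11) (12,16) (18,21) (21,23) (24,25)

25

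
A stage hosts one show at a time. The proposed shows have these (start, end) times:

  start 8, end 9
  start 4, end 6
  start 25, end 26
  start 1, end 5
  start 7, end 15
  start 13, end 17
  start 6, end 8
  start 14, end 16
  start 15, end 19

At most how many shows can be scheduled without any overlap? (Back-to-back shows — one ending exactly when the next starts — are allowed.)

Order by finish time; keep every interval that doesn't clash with the previous kept one.
By end time: (1,5), (4,6), (6,8), (8,9), (7,15), (14,16), (13,17), (15,19), (25,26).
Pick (1,5); next start ≥ 5 → (6,8); next start ≥ 8 → (8,9); next start ≥ 9 → (14,16); next start ≥ 16 → (25,26).
Selected 5 shows.

5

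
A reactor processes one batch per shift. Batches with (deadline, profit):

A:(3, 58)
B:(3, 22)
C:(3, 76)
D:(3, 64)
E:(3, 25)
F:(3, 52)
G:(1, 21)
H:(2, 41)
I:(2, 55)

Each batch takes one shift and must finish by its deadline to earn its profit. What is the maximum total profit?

Sort by profit descending; place each in the latest free slot ≤ its deadline.
By profit: C(d3,76), D(d3,64), A(d3,58), I(d2,55), F(d3,52), H(d2,41), E(d3,25), B(d3,22), G(d1,21)
C→slot 3; D→slot 2; A→slot 1; I skipped; F skipped; H skipped; E skipped; B skipped; G skipped.
Profit = 58 + 64 + 76 = 198

198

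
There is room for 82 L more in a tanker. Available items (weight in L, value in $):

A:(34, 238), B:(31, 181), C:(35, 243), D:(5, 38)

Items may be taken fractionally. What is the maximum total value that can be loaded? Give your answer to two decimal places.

565.71

Greedy by value/weight ratio, highest first.
Order: D (38/5=7.60) > A (238/34=7.00) > C (243/35=6.94) > B (181/31=5.84)
Fill: take D (5 @ 38) → take A (34 @ 238) → take C (35 @ 243) → take 8/31 of B → 46.71; 82/82 used.
Total value = 565.71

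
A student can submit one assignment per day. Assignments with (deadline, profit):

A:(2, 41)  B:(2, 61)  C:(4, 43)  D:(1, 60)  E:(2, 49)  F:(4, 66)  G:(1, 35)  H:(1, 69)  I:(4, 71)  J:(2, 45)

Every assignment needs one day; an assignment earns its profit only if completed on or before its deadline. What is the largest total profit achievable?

By profit: I(d4,71), H(d1,69), F(d4,66), B(d2,61), D(d1,60), E(d2,49), J(d2,45), C(d4,43), A(d2,41), G(d1,35)
I→slot 4; H→slot 1; F→slot 3; B→slot 2; D skipped; E skipped; J skipped; C skipped; A skipped; G skipped.
Profit = 69 + 61 + 66 + 71 = 267

267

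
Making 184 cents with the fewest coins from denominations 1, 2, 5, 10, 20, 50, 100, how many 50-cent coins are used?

Use the largest denomination that fits, subtract, and repeat.
184 = 1×100 + 1×50 + 1×20 + 1×10 + 2×2
Count of 50: 1

1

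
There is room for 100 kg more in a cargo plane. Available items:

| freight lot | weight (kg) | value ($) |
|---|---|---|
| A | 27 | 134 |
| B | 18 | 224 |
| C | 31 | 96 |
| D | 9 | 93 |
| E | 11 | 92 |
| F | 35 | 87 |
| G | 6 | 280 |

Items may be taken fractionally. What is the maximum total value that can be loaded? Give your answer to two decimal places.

912.81

Greedy by value/weight ratio, highest first.
Ratios (sorted): G 46.67, B 12.44, D 10.33, E 8.36, A 4.96, C 3.10, F 2.49
take G (6 @ 280); take B (18 @ 224); take D (9 @ 93); take E (11 @ 92); take A (27 @ 134); take 29/31 of C → 89.81. Capacity used 100/100.
Total value = 912.81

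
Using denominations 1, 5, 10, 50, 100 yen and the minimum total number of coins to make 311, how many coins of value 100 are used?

3

Use the largest denomination that fits, subtract, and repeat.
311 = 3×100 + 1×10 + 1×1
Count of 100: 3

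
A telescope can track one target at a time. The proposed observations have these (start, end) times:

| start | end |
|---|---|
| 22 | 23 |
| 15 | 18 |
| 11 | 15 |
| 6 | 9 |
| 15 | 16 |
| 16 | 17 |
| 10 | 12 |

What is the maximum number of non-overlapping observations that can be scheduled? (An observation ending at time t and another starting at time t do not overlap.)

Greedy by earliest finish: after sorting by end time, pick each interval compatible with the last pick.
Sorted by end: (6,9)  (10,12)  (11,15)  (15,16)  (16,17)  (15,18)  (22,23)
take (6,9); take (10,12); skip (11,15); take (15,16); take (16,17); take (22,23).
Selected 5 observations.

5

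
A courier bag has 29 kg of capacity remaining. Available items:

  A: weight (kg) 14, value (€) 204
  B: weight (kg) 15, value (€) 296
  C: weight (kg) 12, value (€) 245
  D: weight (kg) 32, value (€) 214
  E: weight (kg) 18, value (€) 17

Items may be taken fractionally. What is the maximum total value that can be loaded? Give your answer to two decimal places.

570.14

Ratios (sorted): C 20.42, B 19.73, A 14.57, D 6.69, E 0.94
take C (12 @ 245); take B (15 @ 296); take 2/14 of A → 29.14. Capacity used 29/29.
Total value = 570.14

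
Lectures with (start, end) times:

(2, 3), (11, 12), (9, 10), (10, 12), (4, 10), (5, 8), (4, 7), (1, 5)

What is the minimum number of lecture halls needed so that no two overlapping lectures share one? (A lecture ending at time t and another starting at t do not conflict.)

3

starts: [1, 2, 4, 4, 5, 9, 10, 11]
ends:   [3, 5, 7, 8, 10, 10, 12, 12]
s1→1 s2→2 e3→1 s4→2 s4→3  — peak 3.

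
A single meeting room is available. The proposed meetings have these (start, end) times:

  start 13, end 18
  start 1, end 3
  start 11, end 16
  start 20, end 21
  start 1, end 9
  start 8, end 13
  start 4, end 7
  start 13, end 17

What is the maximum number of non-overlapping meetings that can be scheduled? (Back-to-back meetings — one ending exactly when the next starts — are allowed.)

Sorted by end: (1,3)  (4,7)  (1,9)  (8,13)  (11,16)  (13,17)  (13,18)  (20,21)
take (1,3); take (4,7); take (8,13); take (13,17); skip (13,18); take (20,21).
Selected 5 meetings.

5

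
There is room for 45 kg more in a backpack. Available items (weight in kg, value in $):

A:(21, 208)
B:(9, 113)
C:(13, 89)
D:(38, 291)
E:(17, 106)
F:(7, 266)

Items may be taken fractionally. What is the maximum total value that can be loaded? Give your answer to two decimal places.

648.26

Greedy by value/weight ratio, highest first.
Order: F (266/7=38.00) > B (113/9=12.56) > A (208/21=9.90) > D (291/38=7.66) > C (89/13=6.85) > E (106/17=6.24)
Fill: take F (7 @ 266) → take B (9 @ 113) → take A (21 @ 208) → take 8/38 of D → 61.26; 45/45 used.
Total value = 648.26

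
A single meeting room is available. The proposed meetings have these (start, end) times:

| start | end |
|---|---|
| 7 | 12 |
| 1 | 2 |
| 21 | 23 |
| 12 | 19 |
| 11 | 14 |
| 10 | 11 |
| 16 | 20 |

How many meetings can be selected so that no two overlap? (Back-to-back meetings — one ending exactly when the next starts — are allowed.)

Sorted by end: (1,2)  (10,11)  (7,12)  (11,14)  (12,19)  (16,20)  (21,23)
take (1,2); take (10,11); take (11,14); take (16,20); take (21,23).
Selected 5 meetings.

5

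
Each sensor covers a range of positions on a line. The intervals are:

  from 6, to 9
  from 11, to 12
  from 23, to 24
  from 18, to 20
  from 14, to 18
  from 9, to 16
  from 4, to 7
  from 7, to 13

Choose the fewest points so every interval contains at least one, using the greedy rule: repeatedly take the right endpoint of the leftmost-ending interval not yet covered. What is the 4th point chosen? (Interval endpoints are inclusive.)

Process intervals by earliest right end; each time one isn't hit yet, stab at its right endpoint.
By right end: [4,7]  [6,9]  [11,12]  [7,13]  [9,16]  [14,18]  [18,20]  [23,24]
[4,7] uncovered → point at 7; [11,12] uncovered → point at 12; [14,18] uncovered → point at 18; [23,24] uncovered → point at 24.
Points: 7, 12, 18, 24 (4 total).

24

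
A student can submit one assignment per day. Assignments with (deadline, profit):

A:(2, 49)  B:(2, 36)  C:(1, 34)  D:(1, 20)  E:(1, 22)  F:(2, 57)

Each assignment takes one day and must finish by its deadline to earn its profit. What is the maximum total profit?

106

Profit order: F=57 A=49 B=36 C=34 E=22 D=20
Assign: F→slot 2, A→slot 1, B skipped, C skipped, E skipped, D skipped.
Slots: [1:A] [2:F]
Profit = 49 + 57 = 106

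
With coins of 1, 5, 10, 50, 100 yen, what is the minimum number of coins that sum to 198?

Greedy: take as many of the largest coin as possible, then repeat with the remainder.
198 = 1×100 + 1×50 + 4×10 + 1×5 + 3×1
Total coins = 1 + 1 + 4 + 1 + 3 = 10

10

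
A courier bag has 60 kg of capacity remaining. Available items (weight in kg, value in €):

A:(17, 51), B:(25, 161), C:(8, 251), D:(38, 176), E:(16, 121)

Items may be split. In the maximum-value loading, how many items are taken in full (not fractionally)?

Ratios (sorted): C 31.38, E 7.56, B 6.44, D 4.63, A 3.00
take C (8 @ 251); take E (16 @ 121); take B (25 @ 161); take 11/38 of D → 50.95. Capacity used 60/60.
3 item(s) taken whole; one partial (take 11/38 of D).

3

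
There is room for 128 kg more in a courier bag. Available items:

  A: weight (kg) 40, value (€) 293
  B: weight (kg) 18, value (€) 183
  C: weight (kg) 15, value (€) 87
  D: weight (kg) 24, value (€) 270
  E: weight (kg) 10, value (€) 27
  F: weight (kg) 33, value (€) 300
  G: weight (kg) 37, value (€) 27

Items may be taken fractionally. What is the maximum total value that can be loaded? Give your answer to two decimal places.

Order: D (270/24=11.25) > B (183/18=10.17) > F (300/33=9.09) > A (293/40=7.33) > C (87/15=5.80) > E (27/10=2.70) > G (27/37=0.73)
Fill: take D (24 @ 270) → take B (18 @ 183) → take F (33 @ 300) → take A (40 @ 293) → take 13/15 of C → 75.40; 128/128 used.
Total value = 1121.40

1121.40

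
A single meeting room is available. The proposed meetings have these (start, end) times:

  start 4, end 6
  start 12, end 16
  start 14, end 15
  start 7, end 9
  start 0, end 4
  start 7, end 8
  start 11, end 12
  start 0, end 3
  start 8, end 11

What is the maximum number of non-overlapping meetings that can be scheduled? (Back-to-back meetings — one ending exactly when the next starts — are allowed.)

6

By end time: (0,3), (0,4), (4,6), (7,8), (7,9), (8,11), (11,12), (14,15), (12,16).
Pick (0,3); next start ≥ 3 → (4,6); next start ≥ 6 → (7,8); next start ≥ 8 → (8,11); next start ≥ 11 → (11,12); next start ≥ 12 → (14,15).
Selected 6 meetings.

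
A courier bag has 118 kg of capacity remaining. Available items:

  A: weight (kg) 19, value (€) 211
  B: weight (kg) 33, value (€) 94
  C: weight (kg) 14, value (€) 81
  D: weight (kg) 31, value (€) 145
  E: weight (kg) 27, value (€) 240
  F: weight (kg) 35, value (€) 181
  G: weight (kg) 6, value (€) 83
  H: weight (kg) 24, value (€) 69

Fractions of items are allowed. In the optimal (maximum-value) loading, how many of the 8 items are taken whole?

5

Greedy by value/weight ratio, highest first.
Order: G (83/6=13.83) > A (211/19=11.11) > E (240/27=8.89) > C (81/14=5.79) > F (181/35=5.17) > D (145/31=4.68) > H (69/24=2.88) > B (94/33=2.85)
Fill: take G (6 @ 83) → take A (19 @ 211) → take E (27 @ 240) → take C (14 @ 81) → take F (35 @ 181) → take 17/31 of D → 79.52; 118/118 used.
5 item(s) taken whole; one partial (take 17/31 of D).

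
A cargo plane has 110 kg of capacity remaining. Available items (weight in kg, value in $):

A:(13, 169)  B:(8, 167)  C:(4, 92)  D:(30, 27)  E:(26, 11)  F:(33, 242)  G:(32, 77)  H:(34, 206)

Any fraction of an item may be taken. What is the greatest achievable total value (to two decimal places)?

919.31

Greedy by value/weight ratio, highest first.
Order: C (92/4=23.00) > B (167/8=20.88) > A (169/13=13.00) > F (242/33=7.33) > H (206/34=6.06) > G (77/32=2.41) > D (27/30=0.90) > E (11/26=0.42)
Fill: take C (4 @ 92) → take B (8 @ 167) → take A (13 @ 169) → take F (33 @ 242) → take H (34 @ 206) → take 18/32 of G → 43.31; 110/110 used.
Total value = 919.31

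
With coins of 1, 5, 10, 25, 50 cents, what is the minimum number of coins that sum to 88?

Greedy: take as many of the largest coin as possible, then repeat with the remainder.
88 − 1×50→38 − 1×25→13 − 1×10→3 − 3×1→0
Total coins = 1 + 1 + 1 + 3 = 6

6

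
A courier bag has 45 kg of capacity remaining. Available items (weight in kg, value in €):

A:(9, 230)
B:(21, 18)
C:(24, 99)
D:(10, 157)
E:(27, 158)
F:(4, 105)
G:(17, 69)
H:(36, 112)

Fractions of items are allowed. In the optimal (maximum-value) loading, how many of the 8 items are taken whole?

Greedy by value/weight ratio, highest first.
Ratios (sorted): F 26.25, A 25.56, D 15.70, E 5.85, C 4.12, G 4.06, H 3.11, B 0.86
take F (4 @ 105); take A (9 @ 230); take D (10 @ 157); take 22/27 of E → 128.74. Capacity used 45/45.
3 item(s) taken whole; one partial (take 22/27 of E).

3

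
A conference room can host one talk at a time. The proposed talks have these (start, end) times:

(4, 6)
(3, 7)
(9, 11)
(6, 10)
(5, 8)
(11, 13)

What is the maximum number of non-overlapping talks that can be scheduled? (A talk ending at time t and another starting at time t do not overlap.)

3

Order by finish time; keep every interval that doesn't clash with the previous kept one.
Sorted by end: (4,6)  (3,7)  (5,8)  (6,10)  (9,11)  (11,13)
take (4,6); take (6,10); skip (9,11); take (11,13).
Selected 3 talks.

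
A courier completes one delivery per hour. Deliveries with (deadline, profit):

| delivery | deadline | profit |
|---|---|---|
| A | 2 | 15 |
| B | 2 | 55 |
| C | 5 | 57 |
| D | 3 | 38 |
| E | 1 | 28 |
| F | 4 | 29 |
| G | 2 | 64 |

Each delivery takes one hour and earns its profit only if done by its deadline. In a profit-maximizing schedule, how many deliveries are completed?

5

Sort by profit descending; place each in the latest free slot ≤ its deadline.
Profit order: G=64 C=57 B=55 D=38 F=29 E=28 A=15
Assign: G→slot 2, C→slot 5, B→slot 1, D→slot 3, F→slot 4, E skipped, A skipped.
Slots: [1:B] [2:G] [3:D] [4:F] [5:C]
5 of 7 scheduled.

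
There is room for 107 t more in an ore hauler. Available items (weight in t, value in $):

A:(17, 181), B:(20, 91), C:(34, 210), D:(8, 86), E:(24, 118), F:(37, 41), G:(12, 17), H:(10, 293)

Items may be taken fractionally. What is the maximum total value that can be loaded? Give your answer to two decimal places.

Greedy by value/weight ratio, highest first.
Order: H (293/10=29.30) > D (86/8=10.75) > A (181/17=10.65) > C (210/34=6.18) > E (118/24=4.92) > B (91/20=4.55) > G (17/12=1.42) > F (41/37=1.11)
Fill: take H (10 @ 293) → take D (8 @ 86) → take A (17 @ 181) → take C (34 @ 210) → take E (24 @ 118) → take 14/20 of B → 63.70; 107/107 used.
Total value = 951.70

951.70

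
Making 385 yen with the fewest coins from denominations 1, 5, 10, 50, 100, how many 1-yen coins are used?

0

Greedy: take as many of the largest coin as possible, then repeat with the remainder.
385 = 3×100 + 1×50 + 3×10 + 1×5
Count of 1: 0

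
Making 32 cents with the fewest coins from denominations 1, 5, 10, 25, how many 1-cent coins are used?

Use the largest denomination that fits, subtract, and repeat.
32 = 1×25 + 1×5 + 2×1
Count of 1: 2

2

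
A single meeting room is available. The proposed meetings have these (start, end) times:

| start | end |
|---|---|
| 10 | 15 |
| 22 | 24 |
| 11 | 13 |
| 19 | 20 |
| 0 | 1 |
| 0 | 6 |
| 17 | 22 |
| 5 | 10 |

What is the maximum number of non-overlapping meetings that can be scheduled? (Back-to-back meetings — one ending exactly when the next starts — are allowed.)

5

By end time: (0,1), (0,6), (5,10), (11,13), (10,15), (19,20), (17,22), (22,24).
Pick (0,1); next start ≥ 1 → (5,10); next start ≥ 10 → (11,13); next start ≥ 13 → (19,20); next start ≥ 20 → (22,24).
Selected 5 meetings.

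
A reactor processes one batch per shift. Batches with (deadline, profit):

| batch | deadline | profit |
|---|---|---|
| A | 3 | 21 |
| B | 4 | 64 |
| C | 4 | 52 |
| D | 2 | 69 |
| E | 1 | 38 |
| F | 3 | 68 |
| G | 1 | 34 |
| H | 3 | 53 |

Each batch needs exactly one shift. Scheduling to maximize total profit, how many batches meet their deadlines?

4

Sort by profit descending; place each in the latest free slot ≤ its deadline.
By profit: D(d2,69), F(d3,68), B(d4,64), H(d3,53), C(d4,52), E(d1,38), G(d1,34), A(d3,21)
D→slot 2; F→slot 3; B→slot 4; H→slot 1; C skipped; E skipped; G skipped; A skipped.
4 of 8 scheduled.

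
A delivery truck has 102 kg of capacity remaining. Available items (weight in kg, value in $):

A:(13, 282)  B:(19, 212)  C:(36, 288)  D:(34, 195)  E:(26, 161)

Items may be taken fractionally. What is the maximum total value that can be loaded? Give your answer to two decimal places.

Greedy by value/weight ratio, highest first.
Order: A (282/13=21.69) > B (212/19=11.16) > C (288/36=8.00) > E (161/26=6.19) > D (195/34=5.74)
Fill: take A (13 @ 282) → take B (19 @ 212) → take C (36 @ 288) → take E (26 @ 161) → take 8/34 of D → 45.88; 102/102 used.
Total value = 988.88

988.88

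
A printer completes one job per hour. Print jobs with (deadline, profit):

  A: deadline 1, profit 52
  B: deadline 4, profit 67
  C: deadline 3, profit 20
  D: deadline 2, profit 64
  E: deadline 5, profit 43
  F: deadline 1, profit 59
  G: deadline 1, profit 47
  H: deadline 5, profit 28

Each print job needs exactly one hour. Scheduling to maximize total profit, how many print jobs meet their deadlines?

Take jobs in profit order; each goes to the latest open slot no later than its deadline.
Profit order: B=67 D=64 F=59 A=52 G=47 E=43 H=28 C=20
Assign: B→slot 4, D→slot 2, F→slot 1, A skipped, G skipped, E→slot 5, H→slot 3, C skipped.
Slots: [1:F] [2:D] [3:H] [4:B] [5:E]
5 of 8 scheduled.

5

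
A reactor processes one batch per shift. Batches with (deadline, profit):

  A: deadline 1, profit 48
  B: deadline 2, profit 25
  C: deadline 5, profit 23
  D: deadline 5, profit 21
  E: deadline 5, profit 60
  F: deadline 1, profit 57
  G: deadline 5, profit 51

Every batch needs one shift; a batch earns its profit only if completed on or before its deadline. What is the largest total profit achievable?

216

Take jobs in profit order; each goes to the latest open slot no later than its deadline.
Profit order: E=60 F=57 G=51 A=48 B=25 C=23 D=21
Assign: E→slot 5, F→slot 1, G→slot 4, A skipped, B→slot 2, C→slot 3, D skipped.
Slots: [1:F] [2:B] [3:C] [4:G] [5:E]
Profit = 57 + 25 + 23 + 51 + 60 = 216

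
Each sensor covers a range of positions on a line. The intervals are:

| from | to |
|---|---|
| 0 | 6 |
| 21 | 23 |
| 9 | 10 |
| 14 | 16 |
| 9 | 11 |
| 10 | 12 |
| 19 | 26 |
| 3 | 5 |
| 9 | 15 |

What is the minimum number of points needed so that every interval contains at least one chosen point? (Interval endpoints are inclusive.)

4

Process intervals by earliest right end; each time one isn't hit yet, stab at its right endpoint.
Sorted: [3,5] [0,6] [9,10] [9,11] [10,12] [9,15] [14,16] [21,23] [19,26]
{[3,5],[0,6]} hit by 5; {[9,10],[9,11],[10,12],[9,15]} hit by 10; {[14,16]} hit by 16; {[21,23],[19,26]} hit by 23.
Points: 5, 10, 16, 23 (4 total).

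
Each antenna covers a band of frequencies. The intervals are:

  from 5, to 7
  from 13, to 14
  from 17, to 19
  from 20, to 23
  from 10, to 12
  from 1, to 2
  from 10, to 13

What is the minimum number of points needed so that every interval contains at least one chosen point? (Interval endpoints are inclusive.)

6

Sorted: [1,2] [5,7] [10,12] [10,13] [13,14] [17,19] [20,23]
{[1,2]} hit by 2; {[5,7]} hit by 7; {[10,12],[10,13]} hit by 12; {[13,14]} hit by 14; {[17,19]} hit by 19; {[20,23]} hit by 23.
Points: 2, 7, 12, 14, 19, 23 (6 total).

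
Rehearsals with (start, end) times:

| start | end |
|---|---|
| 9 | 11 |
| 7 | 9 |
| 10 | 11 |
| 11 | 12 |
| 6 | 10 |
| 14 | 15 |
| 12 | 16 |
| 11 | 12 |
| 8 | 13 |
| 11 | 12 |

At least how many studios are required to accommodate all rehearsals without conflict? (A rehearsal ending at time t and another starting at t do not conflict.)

4

starts: [6, 7, 8, 9, 10, 11, 11, 11, 12, 14]
ends:   [9, 10, 11, 11, 12, 12, 12, 13, 15, 16]
s6→1 s7→2 s8→3 e9→2 s9→3 e10→2 s10→3 e11→2 e11→1 s11→2 s11→3 s11→4  — peak 4.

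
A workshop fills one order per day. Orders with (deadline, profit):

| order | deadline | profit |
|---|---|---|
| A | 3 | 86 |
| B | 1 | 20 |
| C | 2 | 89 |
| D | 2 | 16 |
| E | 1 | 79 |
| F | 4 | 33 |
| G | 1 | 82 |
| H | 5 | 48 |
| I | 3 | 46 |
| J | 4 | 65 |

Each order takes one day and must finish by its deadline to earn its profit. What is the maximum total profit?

370

Profit order: C=89 A=86 G=82 E=79 J=65 H=48 I=46 F=33 B=20 D=16
Assign: C→slot 2, A→slot 3, G→slot 1, E skipped, J→slot 4, H→slot 5, I skipped, F skipped, B skipped, D skipped.
Slots: [1:G] [2:C] [3:A] [4:J] [5:H]
Profit = 82 + 89 + 86 + 65 + 48 = 370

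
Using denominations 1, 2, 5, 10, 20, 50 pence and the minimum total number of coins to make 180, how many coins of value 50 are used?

Greedy: take as many of the largest coin as possible, then repeat with the remainder.
180 − 3×50→30 − 1×20→10 − 1×10→0
Count of 50: 3

3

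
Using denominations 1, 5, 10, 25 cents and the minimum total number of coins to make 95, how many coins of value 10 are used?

Use the largest denomination that fits, subtract, and repeat.
95 − 3×25→20 − 2×10→0
Count of 10: 2

2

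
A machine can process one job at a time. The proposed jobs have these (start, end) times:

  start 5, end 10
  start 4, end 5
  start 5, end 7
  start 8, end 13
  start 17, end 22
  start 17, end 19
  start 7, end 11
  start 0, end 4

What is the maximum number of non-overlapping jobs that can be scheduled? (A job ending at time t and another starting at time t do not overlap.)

Sorted by end: (0,4)  (4,5)  (5,7)  (5,10)  (7,11)  (8,13)  (17,19)  (17,22)
take (0,4); take (4,5); take (5,7); take (7,11); take (17,19).
Selected 5 jobs.

5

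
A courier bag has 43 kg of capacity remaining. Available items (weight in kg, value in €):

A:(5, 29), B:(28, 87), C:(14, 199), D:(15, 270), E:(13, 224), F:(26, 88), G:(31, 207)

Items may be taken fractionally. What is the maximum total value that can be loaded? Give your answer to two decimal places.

Order: D (270/15=18.00) > E (224/13=17.23) > C (199/14=14.21) > G (207/31=6.68) > A (29/5=5.80) > F (88/26=3.38) > B (87/28=3.11)
Fill: take D (15 @ 270) → take E (13 @ 224) → take C (14 @ 199) → take 1/31 of G → 6.68; 43/43 used.
Total value = 699.68

699.68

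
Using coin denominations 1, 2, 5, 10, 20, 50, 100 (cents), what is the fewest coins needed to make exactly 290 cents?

Use the largest denomination that fits, subtract, and repeat.
290 − 2×100→90 − 1×50→40 − 2×20→0
Total coins = 2 + 1 + 2 = 5

5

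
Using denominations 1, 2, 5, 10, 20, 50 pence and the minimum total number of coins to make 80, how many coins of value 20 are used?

80 − 1×50→30 − 1×20→10 − 1×10→0
Count of 20: 1

1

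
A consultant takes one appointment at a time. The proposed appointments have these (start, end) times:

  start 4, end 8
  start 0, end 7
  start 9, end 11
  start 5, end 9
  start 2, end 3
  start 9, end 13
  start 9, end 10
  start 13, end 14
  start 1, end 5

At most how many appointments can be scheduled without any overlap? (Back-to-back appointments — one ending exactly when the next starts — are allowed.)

4

Sorted by end: (2,3)  (1,5)  (0,7)  (4,8)  (5,9)  (9,10)  (9,11)  (9,13)  (13,14)
take (2,3); skip (1,5); take (4,8); take (9,10); take (13,14).
Selected 4 appointments.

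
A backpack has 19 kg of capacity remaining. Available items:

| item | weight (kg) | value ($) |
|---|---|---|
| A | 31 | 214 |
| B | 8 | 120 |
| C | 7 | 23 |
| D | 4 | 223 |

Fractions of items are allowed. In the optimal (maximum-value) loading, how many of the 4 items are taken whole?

2

Greedy by value/weight ratio, highest first.
Ratios (sorted): D 55.75, B 15.00, A 6.90, C 3.29
take D (4 @ 223); take B (8 @ 120); take 7/31 of A → 48.32. Capacity used 19/19.
2 item(s) taken whole; one partial (take 7/31 of A).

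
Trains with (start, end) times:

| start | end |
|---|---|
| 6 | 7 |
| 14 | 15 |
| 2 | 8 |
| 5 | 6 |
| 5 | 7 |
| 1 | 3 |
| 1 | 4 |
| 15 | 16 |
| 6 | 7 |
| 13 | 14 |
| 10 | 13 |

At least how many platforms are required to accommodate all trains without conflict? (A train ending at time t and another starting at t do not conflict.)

starts: [1, 1, 2, 5, 5, 6, 6, 10, 13, 14, 15]
ends:   [3, 4, 6, 7, 7, 7, 8, 13, 14, 15, 16]
s1→1 s1→2 s2→3 e3→2 e4→1 s5→2 s5→3 e6→2 s6→3 s6→4  — peak 4.

4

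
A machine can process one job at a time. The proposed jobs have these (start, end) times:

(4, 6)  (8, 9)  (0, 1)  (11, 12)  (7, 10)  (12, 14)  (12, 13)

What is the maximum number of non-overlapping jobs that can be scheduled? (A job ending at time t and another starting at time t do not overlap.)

Greedy by earliest finish: after sorting by end time, pick each interval compatible with the last pick.
Sorted by end: (0,1)  (4,6)  (8,9)  (7,10)  (11,12)  (12,13)  (12,14)
take (0,1); take (4,6); take (8,9); skip (7,10); take (11,12); take (12,13).
Selected 5 jobs.

5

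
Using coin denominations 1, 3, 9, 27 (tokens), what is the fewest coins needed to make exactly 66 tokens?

4

66 = 2×27 + 1×9 + 1×3
Total coins = 2 + 1 + 1 = 4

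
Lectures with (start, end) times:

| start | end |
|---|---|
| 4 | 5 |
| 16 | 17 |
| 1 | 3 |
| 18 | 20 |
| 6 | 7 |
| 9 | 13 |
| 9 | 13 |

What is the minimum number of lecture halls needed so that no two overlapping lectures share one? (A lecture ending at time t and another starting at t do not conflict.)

Count concurrent intervals with a sweep; the peak is the room count.
starts: [1, 4, 6, 9, 9, 16, 18]
ends:   [3, 5, 7, 13, 13, 17, 20]
s1→1 e3→0 s4→1 e5→0 s6→1 e7→0 s9→1 s9→2  — peak 2.

2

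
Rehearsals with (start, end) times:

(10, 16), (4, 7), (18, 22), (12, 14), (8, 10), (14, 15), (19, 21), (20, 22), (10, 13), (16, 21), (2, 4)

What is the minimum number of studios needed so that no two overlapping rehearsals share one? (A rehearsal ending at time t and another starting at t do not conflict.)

4

starts: [2, 4, 8, 10, 10, 12, 14, 16, 18, 19, 20]
ends:   [4, 7, 10, 13, 14, 15, 16, 21, 21, 22, 22]
s2→1 e4→0 s4→1 e7→0 s8→1 e10→0 s10→1 s10→2 s12→3 e13→2 e14→1 s14→2 e15→1 e16→0 s16→1 s18→2 s19→3 s20→4  — peak 4.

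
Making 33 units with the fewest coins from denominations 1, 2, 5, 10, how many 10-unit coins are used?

3

33 = 3×10 + 1×2 + 1×1
Count of 10: 3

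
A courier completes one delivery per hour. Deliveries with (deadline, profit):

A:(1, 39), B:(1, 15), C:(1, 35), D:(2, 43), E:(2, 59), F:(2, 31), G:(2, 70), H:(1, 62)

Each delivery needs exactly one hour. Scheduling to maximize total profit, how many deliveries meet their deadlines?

Sort by profit descending; place each in the latest free slot ≤ its deadline.
Profit order: G=70 H=62 E=59 D=43 A=39 C=35 F=31 B=15
Assign: G→slot 2, H→slot 1, E skipped, D skipped, A skipped, C skipped, F skipped, B skipped.
Slots: [1:H] [2:G]
2 of 8 scheduled.

2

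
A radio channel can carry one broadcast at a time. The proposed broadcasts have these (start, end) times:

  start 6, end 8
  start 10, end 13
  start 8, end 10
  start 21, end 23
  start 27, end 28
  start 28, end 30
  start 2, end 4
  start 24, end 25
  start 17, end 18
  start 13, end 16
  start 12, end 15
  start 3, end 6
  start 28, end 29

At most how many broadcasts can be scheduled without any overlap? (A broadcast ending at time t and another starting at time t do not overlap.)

By end time: (2,4), (3,6), (6,8), (8,10), (10,13), (12,15), (13,16), (17,18), (21,23), (24,25), (27,28), (28,29), (28,30).
Pick (2,4); next start ≥ 4 → (6,8); next start ≥ 8 → (8,10); next start ≥ 10 → (10,13); next start ≥ 13 → (13,16); next start ≥ 16 → (17,18); next start ≥ 18 → (21,23); next start ≥ 23 → (24,25); next start ≥ 25 → (27,28); next start ≥ 28 → (28,29).
Selected 10 broadcasts.

10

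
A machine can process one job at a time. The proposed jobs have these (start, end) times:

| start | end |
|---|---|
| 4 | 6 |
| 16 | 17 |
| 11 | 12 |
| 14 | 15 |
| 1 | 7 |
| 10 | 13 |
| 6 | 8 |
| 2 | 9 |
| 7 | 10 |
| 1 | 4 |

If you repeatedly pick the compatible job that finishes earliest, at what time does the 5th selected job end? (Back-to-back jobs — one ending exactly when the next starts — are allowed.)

Sorted by end: (1,4)  (4,6)  (1,7)  (6,8)  (2,9)  (7,10)  (11,12)  (10,13)  (14,15)  (16,17)
take (1,4); take (4,6); skip (1,7); take (6,8); skip (2,9); skip (7,10); take (11,12); take (14,15); take (16,17).
Selected: (1,4) (4,6) (6,8) (11,12) (14,15) (16,17)

15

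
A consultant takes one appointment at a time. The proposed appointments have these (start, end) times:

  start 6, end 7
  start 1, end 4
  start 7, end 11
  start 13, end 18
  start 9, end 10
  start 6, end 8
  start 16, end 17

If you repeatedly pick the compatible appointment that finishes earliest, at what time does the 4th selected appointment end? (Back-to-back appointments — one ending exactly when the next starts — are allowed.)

17

Sort by end time and greedily take each interval whose start is ≥ the last chosen end.
Sorted by end: (1,4)  (6,7)  (6,8)  (9,10)  (7,11)  (16,17)  (13,18)
take (1,4); take (6,7); take (9,10); take (16,17).
Selected: (1,4) (6,7) (9,10) (16,17)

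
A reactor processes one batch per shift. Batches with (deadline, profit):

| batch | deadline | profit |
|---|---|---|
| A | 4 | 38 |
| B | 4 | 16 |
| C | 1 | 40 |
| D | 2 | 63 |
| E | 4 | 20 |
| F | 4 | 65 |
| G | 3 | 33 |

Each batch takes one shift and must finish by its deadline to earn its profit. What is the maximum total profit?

Profit order: F=65 D=63 C=40 A=38 G=33 E=20 B=16
Assign: F→slot 4, D→slot 2, C→slot 1, A→slot 3, G skipped, E skipped, B skipped.
Slots: [1:C] [2:D] [3:A] [4:F]
Profit = 40 + 63 + 38 + 65 = 206

206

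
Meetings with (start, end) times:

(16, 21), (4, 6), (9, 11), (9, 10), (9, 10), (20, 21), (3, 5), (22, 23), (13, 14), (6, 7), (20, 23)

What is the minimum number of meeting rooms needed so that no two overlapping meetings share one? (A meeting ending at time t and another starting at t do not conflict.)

3

starts: [3, 4, 6, 9, 9, 9, 13, 16, 20, 20, 22]
ends:   [5, 6, 7, 10, 10, 11, 14, 21, 21, 23, 23]
s3→1 s4→2 e5→1 e6→0 s6→1 e7→0 s9→1 s9→2 s9→3  — peak 3.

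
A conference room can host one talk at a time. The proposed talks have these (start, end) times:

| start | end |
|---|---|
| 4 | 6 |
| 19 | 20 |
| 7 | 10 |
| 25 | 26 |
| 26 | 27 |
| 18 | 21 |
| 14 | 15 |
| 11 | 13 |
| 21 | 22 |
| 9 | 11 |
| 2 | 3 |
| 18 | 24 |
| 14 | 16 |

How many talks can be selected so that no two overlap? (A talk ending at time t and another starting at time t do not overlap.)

By end time: (2,3), (4,6), (7,10), (9,11), (11,13), (14,15), (14,16), (19,20), (18,21), (21,22), (18,24), (25,26), (26,27).
Pick (2,3); next start ≥ 3 → (4,6); next start ≥ 6 → (7,10); next start ≥ 10 → (11,13); next start ≥ 13 → (14,15); next start ≥ 15 → (19,20); next start ≥ 20 → (21,22); next start ≥ 22 → (25,26); next start ≥ 26 → (26,27).
Selected 9 talks.

9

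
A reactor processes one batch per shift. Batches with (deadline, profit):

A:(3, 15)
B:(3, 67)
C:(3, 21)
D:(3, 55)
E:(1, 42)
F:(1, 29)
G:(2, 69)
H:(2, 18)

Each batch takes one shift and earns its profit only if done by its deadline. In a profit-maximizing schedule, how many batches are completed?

3

Profit order: G=69 B=67 D=55 E=42 F=29 C=21 H=18 A=15
Assign: G→slot 2, B→slot 3, D→slot 1, E skipped, F skipped, C skipped, H skipped, A skipped.
Slots: [1:D] [2:G] [3:B]
3 of 8 scheduled.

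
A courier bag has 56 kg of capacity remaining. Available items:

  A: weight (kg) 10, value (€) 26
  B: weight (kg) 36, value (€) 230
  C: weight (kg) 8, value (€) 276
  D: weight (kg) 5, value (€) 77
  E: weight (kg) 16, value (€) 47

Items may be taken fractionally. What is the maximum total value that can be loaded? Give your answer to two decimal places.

Sort by value per unit weight and fill in that order.
Order: C (276/8=34.50) > D (77/5=15.40) > B (230/36=6.39) > E (47/16=2.94) > A (26/10=2.60)
Fill: take C (8 @ 276) → take D (5 @ 77) → take B (36 @ 230) → take 7/16 of E → 20.56; 56/56 used.
Total value = 603.56

603.56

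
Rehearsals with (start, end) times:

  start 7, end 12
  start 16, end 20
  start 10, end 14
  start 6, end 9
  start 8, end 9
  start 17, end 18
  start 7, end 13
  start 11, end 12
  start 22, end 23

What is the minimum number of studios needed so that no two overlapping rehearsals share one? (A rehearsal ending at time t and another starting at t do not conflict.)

The answer is the maximum number of intervals overlapping at any instant.
starts: [6, 7, 7, 8, 10, 11, 16, 17, 22]
ends:   [9, 9, 12, 12, 13, 14, 18, 20, 23]
s6→1 s7→2 s7→3 s8→4  — peak 4.

4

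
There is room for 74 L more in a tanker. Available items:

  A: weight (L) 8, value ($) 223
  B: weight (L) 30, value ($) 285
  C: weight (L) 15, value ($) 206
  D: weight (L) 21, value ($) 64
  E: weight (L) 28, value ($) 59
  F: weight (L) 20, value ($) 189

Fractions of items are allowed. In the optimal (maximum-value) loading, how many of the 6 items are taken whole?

Ratios (sorted): A 27.88, C 13.73, B 9.50, F 9.45, D 3.05, E 2.11
take A (8 @ 223); take C (15 @ 206); take B (30 @ 285); take F (20 @ 189); take 1/21 of D → 3.05. Capacity used 74/74.
4 item(s) taken whole; one partial (take 1/21 of D).

4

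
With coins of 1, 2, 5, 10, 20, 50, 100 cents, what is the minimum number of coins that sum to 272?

272 = 2×100 + 1×50 + 1×20 + 1×2
Total coins = 2 + 1 + 1 + 1 = 5

5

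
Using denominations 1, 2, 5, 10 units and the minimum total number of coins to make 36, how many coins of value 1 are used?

1

36 − 3×10→6 − 1×5→1 − 1×1→0
Count of 1: 1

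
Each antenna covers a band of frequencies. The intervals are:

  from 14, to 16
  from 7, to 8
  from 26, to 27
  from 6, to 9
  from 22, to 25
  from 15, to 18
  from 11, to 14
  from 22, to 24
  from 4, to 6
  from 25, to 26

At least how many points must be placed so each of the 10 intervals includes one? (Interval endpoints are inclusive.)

By right end: [4,6]  [7,8]  [6,9]  [11,14]  [14,16]  [15,18]  [22,24]  [22,25]  [25,26]  [26,27]
[4,6] uncovered → point at 6; [7,8] uncovered → point at 8; [11,14] uncovered → point at 14; [15,18] uncovered → point at 18; [22,24] uncovered → point at 24; [25,26] uncovered → point at 26.
Points: 6, 8, 14, 18, 24, 26 (6 total).

6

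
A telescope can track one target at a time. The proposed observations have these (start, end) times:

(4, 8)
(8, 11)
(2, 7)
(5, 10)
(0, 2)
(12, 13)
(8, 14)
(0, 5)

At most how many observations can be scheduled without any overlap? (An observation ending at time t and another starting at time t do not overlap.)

Sorted by end: (0,2)  (0,5)  (2,7)  (4,8)  (5,10)  (8,11)  (12,13)  (8,14)
take (0,2); take (2,7); skip (4,8); take (8,11); take (12,13).
Selected 4 observations.

4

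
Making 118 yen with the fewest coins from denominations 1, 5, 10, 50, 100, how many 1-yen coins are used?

3

Use the largest denomination that fits, subtract, and repeat.
118 − 1×100→18 − 1×10→8 − 1×5→3 − 3×1→0
Count of 1: 3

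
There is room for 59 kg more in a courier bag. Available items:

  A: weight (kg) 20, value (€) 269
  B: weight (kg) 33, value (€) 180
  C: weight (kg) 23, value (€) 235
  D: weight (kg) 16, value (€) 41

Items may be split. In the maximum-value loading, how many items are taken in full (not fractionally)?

Sort by value per unit weight and fill in that order.
Ratios (sorted): A 13.45, C 10.22, B 5.45, D 2.56
take A (20 @ 269); take C (23 @ 235); take 16/33 of B → 87.27. Capacity used 59/59.
2 item(s) taken whole; one partial (take 16/33 of B).

2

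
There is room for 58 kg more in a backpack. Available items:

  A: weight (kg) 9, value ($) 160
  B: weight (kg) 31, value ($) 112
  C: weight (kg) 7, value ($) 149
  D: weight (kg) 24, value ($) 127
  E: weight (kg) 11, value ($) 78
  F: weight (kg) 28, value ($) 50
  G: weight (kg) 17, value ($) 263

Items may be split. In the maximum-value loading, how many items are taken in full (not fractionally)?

Sort by value per unit weight and fill in that order.
Ratios (sorted): C 21.29, A 17.78, G 15.47, E 7.09, D 5.29, B 3.61, F 1.79
take C (7 @ 149); take A (9 @ 160); take G (17 @ 263); take E (11 @ 78); take 14/24 of D → 74.08. Capacity used 58/58.
4 item(s) taken whole; one partial (take 14/24 of D).

4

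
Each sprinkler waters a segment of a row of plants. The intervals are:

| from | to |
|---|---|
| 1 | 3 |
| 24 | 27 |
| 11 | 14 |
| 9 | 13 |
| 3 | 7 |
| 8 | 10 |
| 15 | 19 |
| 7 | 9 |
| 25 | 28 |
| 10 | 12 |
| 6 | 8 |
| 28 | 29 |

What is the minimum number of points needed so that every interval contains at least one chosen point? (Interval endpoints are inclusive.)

Sorted: [1,3] [3,7] [6,8] [7,9] [8,10] [10,12] [9,13] [11,14] [15,19] [24,27] [25,28] [28,29]
{[1,3],[3,7]} hit by 3; {[6,8],[7,9],[8,10]} hit by 8; {[10,12],[9,13],[11,14]} hit by 12; {[15,19]} hit by 19; {[24,27],[25,28]} hit by 27; {[28,29]} hit by 29.
Points: 3, 8, 12, 19, 27, 29 (6 total).

6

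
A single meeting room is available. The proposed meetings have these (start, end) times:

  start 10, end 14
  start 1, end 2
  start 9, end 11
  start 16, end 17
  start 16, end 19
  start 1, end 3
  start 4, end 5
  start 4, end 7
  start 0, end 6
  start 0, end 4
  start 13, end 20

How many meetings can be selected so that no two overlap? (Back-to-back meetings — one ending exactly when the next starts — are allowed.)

4

Sort by end time and greedily take each interval whose start is ≥ the last chosen end.
By end time: (1,2), (1,3), (0,4), (4,5), (0,6), (4,7), (9,11), (10,14), (16,17), (16,19), (13,20).
Pick (1,2); next start ≥ 2 → (4,5); next start ≥ 5 → (9,11); next start ≥ 11 → (16,17).
Selected 4 meetings.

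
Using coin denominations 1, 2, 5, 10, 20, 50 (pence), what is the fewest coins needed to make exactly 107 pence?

4

Greedy: take as many of the largest coin as possible, then repeat with the remainder.
107 − 2×50→7 − 1×5→2 − 1×2→0
Total coins = 2 + 1 + 1 = 4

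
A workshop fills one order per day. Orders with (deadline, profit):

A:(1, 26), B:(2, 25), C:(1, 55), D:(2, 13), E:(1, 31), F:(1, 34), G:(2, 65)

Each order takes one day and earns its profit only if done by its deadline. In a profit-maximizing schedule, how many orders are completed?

Profit order: G=65 C=55 F=34 E=31 A=26 B=25 D=13
Assign: G→slot 2, C→slot 1, F skipped, E skipped, A skipped, B skipped, D skipped.
Slots: [1:C] [2:G]
2 of 7 scheduled.

2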